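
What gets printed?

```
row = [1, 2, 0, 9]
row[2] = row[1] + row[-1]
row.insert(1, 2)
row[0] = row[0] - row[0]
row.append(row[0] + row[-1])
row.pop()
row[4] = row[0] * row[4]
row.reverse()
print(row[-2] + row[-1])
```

row[2] = row[1]+row[-1] = 2+9 = 11 → [1, 2, 11, 9]
insert 2 at 1 → [1, 2, 2, 11, 9]
row[0] = row[0]-row[0] = 1-1 = 0 → [0, 2, 2, 11, 9]
append row[0]+row[-1] = 0+9 = 9 → [0, 2, 2, 11, 9, 9]
pop() removes 9 → [0, 2, 2, 11, 9]
row[4] = row[0]*row[4] = 0*9 = 0 → [0, 2, 2, 11, 0]
reverse → [0, 11, 2, 2, 0]
row[-2]+row[-1] = 2+0 = 2

2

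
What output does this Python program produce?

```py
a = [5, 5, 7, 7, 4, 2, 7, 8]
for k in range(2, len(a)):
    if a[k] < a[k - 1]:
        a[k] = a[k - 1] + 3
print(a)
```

k=2: 7>=5, unchanged → [5, 5, 7, 7, 4, 2, 7, 8]
k=3: 7>=7, unchanged → [5, 5, 7, 7, 4, 2, 7, 8]
k=4: 4<7, a[4] = 7+3 = 10 → [5, 5, 7, 7, 10, 2, 7, 8]
k=5: 2<10, a[5] = 10+3 = 13 → [5, 5, 7, 7, 10, 13, 7, 8]
k=6: 7<13, a[6] = 13+3 = 16 → [5, 5, 7, 7, 10, 13, 16, 8]
k=7: 8<16, a[7] = 16+3 = 19 → [5, 5, 7, 7, 10, 13, 16, 19]

[5, 5, 7, 7, 10, 13, 16, 19]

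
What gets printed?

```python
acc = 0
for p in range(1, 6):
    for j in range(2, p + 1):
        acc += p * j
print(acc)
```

p=2,j=2: acc = 0+4 = 4
p=3,j=2: acc = 4+6 = 10
p=3,j=3: acc = 10+9 = 19
p=4,j=2: acc = 19+8 = 27
p=4,j=3: acc = 27+12 = 39
p=4,j=4: acc = 39+16 = 55
p=5,j=2: acc = 55+10 = 65
p=5,j=3: acc = 65+15 = 80
p=5,j=4: acc = 80+20 = 100
p=5,j=5: acc = 100+25 = 125

125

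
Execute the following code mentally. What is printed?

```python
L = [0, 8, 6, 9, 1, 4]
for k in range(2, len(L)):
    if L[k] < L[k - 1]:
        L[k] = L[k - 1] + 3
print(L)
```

[0, 8, 11, 14, 17, 20]

k=2: 6<8, L[2] = 8+3 = 11 → [0, 8, 11, 9, 1, 4]
k=3: 9<11, L[3] = 11+3 = 14 → [0, 8, 11, 14, 1, 4]
k=4: 1<14, L[4] = 14+3 = 17 → [0, 8, 11, 14, 17, 4]
k=5: 4<17, L[5] = 17+3 = 20 → [0, 8, 11, 14, 17, 20]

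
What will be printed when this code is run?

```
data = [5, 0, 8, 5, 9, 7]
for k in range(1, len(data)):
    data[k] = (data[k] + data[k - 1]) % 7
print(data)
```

[5, 5, 6, 4, 6, 6]

k=1: data[1] = (0+5)%7 = 5 → [5, 5, 8, 5, 9, 7]
k=2: data[2] = (8+5)%7 = 6 → [5, 5, 6, 5, 9, 7]
k=3: data[3] = (5+6)%7 = 4 → [5, 5, 6, 4, 9, 7]
k=4: data[4] = (9+4)%7 = 6 → [5, 5, 6, 4, 6, 7]
k=5: data[5] = (7+6)%7 = 6 → [5, 5, 6, 4, 6, 6]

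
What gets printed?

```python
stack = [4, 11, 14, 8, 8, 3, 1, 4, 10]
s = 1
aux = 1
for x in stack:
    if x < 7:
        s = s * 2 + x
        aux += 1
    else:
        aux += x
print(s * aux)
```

x=4: <7, s = 1*2+4 = 6; aux=2
x=11: not <7; aux=13
x=14: not <7; aux=27
x=8: not <7; aux=35
x=8: not <7; aux=43
x=3: <7, s = 6*2+3 = 15; aux=44
x=1: <7, s = 15*2+1 = 31; aux=45
x=4: <7, s = 31*2+4 = 66; aux=46
x=10: not <7; aux=56
s*aux = 66*56 = 3696

3696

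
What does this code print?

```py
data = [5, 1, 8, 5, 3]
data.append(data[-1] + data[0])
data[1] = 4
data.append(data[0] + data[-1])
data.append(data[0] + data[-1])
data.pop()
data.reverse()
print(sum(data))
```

46

append data[-1]+data[0] = 3+5 = 8 → [5, 1, 8, 5, 3, 8]
data[1] = 4 → [5, 4, 8, 5, 3, 8]
append data[0]+data[-1] = 5+8 = 13 → [5, 4, 8, 5, 3, 8, 13]
append data[0]+data[-1] = 5+13 = 18 → [5, 4, 8, 5, 3, 8, 13, 18]
pop() removes 18 → [5, 4, 8, 5, 3, 8, 13]
reverse → [13, 8, 3, 5, 8, 4, 5]
sum = 46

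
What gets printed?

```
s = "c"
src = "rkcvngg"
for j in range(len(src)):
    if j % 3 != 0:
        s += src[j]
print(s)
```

ckcng

j=0: skip
j=1: add 'k' → 'ck'
j=2: add 'c' → 'ckc'
j=3: skip
j=4: add 'n' → 'ckcn'
j=5: add 'g' → 'ckcng'
j=6: skip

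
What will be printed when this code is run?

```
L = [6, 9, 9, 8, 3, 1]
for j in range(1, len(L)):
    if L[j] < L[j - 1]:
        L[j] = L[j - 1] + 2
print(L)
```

j=1: 9>=6, unchanged → [6, 9, 9, 8, 3, 1]
j=2: 9>=9, unchanged → [6, 9, 9, 8, 3, 1]
j=3: 8<9, L[3] = 9+2 = 11 → [6, 9, 9, 11, 3, 1]
j=4: 3<11, L[4] = 11+2 = 13 → [6, 9, 9, 11, 13, 1]
j=5: 1<13, L[5] = 13+2 = 15 → [6, 9, 9, 11, 13, 15]

[6, 9, 9, 11, 13, 15]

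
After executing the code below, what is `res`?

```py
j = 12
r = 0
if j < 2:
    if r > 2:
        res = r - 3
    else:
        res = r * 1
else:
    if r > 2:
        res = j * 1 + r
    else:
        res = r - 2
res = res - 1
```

-3

j=12, r=0
j < 2 is False; r > 2 is False
→ res = r - 2 = -2
res = (-2)-1 = -3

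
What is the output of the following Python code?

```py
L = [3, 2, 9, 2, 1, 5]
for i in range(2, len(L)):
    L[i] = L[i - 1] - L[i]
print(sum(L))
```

i=2: L[2] = 2-9 = -7 → [3, 2, -7, 2, 1, 5]
i=3: L[3] = (-7)-2 = -9 → [3, 2, -7, -9, 1, 5]
i=4: L[4] = (-9)-1 = -10 → [3, 2, -7, -9, -10, 5]
i=5: L[5] = (-10)-5 = -15 → [3, 2, -7, -9, -10, -15]
sum = -36

-36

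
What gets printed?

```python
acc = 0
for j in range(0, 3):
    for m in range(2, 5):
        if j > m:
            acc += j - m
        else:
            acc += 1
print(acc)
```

j=0,m=2: not 0>2, acc = 0+1 = 1
j=0,m=3: not 0>3, acc = 1+1 = 2
j=0,m=4: not 0>4, acc = 2+1 = 3
j=1,m=2: not 1>2, acc = 3+1 = 4
j=1,m=3: not 1>3, acc = 4+1 = 5
j=1,m=4: not 1>4, acc = 5+1 = 6
j=2,m=2: not 2>2, acc = 6+1 = 7
j=2,m=3: not 2>3, acc = 7+1 = 8
j=2,m=4: not 2>4, acc = 8+1 = 9

9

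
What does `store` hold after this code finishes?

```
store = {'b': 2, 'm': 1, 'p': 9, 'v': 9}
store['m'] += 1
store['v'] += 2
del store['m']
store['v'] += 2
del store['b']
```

{'p': 9, 'v': 13}

store['m'] = 1+1 = 2 → {'b': 2, 'm': 2, 'p': 9, 'v': 9}
store['v'] = 9+2 = 11 → {'b': 2, 'm': 2, 'p': 9, 'v': 11}
del 'm' → {'b': 2, 'p': 9, 'v': 11}
store['v'] = 11+2 = 13 → {'b': 2, 'p': 9, 'v': 13}
del 'b' → {'p': 9, 'v': 13}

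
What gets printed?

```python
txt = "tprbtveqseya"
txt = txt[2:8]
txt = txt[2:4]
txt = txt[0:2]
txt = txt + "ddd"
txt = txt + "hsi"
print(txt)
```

slice [2:8] → 'rbtveq'
slice [2:4] → 'tv'
slice [0:2] → 'tv'
+ 'ddd' → 'tvddd'
+ 'hsi' → 'tvdddhsi'

tvdddhsi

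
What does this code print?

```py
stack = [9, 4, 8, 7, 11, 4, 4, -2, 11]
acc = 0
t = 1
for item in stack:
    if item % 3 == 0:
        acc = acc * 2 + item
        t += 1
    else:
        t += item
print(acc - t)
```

item=9: %3==0, acc = 0*2+9 = 9; t=2
item=4: not %3==0; t=6
item=8: not %3==0; t=14
item=7: not %3==0; t=21
item=11: not %3==0; t=32
item=4: not %3==0; t=36
item=4: not %3==0; t=40
item=-2: not %3==0; t=38
item=11: not %3==0; t=49
acc-t = 9-49 = -40

-40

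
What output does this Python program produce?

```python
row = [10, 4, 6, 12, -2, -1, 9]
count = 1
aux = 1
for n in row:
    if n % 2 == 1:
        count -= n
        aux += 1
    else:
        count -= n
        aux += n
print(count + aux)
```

-4

n=10: not odd, count = 1-10 = -9; aux=11
n=4: not odd, count = (-9)-4 = -13; aux=15
n=6: not odd, count = (-13)-6 = -19; aux=21
n=12: not odd, count = (-19)-12 = -31; aux=33
n=-2: not odd, count = (-31)-(-2) = -29; aux=31
n=-1: odd, count = (-29)-(-1) = -28; aux=32
n=9: odd, count = (-28)-9 = -37; aux=33
count+aux = (-37)+33 = -4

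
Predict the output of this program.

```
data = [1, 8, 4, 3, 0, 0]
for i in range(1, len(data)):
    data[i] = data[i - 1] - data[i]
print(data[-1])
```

-14

i=1: data[1] = 1-8 = -7 → [1, -7, 4, 3, 0, 0]
i=2: data[2] = (-7)-4 = -11 → [1, -7, -11, 3, 0, 0]
i=3: data[3] = (-11)-3 = -14 → [1, -7, -11, -14, 0, 0]
i=4: data[4] = (-14)-0 = -14 → [1, -7, -11, -14, -14, 0]
i=5: data[5] = (-14)-0 = -14 → [1, -7, -11, -14, -14, -14]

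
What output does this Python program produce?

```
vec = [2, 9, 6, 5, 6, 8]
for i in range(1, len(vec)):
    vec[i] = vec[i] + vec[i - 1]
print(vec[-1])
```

36

i=1: vec[1] = 9+2 = 11 → [2, 11, 6, 5, 6, 8]
i=2: vec[2] = 6+11 = 17 → [2, 11, 17, 5, 6, 8]
i=3: vec[3] = 5+17 = 22 → [2, 11, 17, 22, 6, 8]
i=4: vec[4] = 6+22 = 28 → [2, 11, 17, 22, 28, 8]
i=5: vec[5] = 8+28 = 36 → [2, 11, 17, 22, 28, 36]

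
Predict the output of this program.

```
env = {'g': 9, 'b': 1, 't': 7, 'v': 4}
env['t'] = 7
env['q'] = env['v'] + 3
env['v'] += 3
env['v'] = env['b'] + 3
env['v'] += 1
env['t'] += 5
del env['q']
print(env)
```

{'g': 9, 'b': 1, 't': 12, 'v': 5}

env['t'] = 7 → {'g': 9, 'b': 1, 't': 7, 'v': 4}
env['q'] = env['v']+3 = 7 → {'g': 9, 'b': 1, 't': 7, 'v': 4, 'q': 7}
env['v'] = 4+3 = 7 → {'g': 9, 'b': 1, 't': 7, 'v': 7, 'q': 7}
env['v'] = env['b']+3 = 4 → {'g': 9, 'b': 1, 't': 7, 'v': 4, 'q': 7}
env['v'] = 4+1 = 5 → {'g': 9, 'b': 1, 't': 7, 'v': 5, 'q': 7}
env['t'] = 7+5 = 12 → {'g': 9, 'b': 1, 't': 12, 'v': 5, 'q': 7}
del 'q' → {'g': 9, 'b': 1, 't': 12, 'v': 5}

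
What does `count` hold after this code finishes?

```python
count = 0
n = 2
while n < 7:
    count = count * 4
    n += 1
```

n=2: count = 0*4 = 0
n=3: count = 0*4 = 0
n=4: count = 0*4 = 0
n=5: count = 0*4 = 0
n=6: count = 0*4 = 0

0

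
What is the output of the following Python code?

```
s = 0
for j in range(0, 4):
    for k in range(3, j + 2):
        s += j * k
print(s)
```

j=2,k=3: s = 0+6 = 6
j=3,k=3: s = 6+9 = 15
j=3,k=4: s = 15+12 = 27

27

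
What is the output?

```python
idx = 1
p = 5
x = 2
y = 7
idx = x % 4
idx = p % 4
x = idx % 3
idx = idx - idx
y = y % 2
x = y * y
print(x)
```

idx = 2%4 = 2
idx = 5%4 = 1
x = 1%3 = 1
idx = 1-1 = 0
y = 7%2 = 1
x = 1*1 = 1

1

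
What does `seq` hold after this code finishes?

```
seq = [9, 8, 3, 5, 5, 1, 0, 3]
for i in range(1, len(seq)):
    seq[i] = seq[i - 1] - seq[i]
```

[9, 1, -2, -7, -12, -13, -13, -16]

i=1: seq[1] = 9-8 = 1 → [9, 1, 3, 5, 5, 1, 0, 3]
i=2: seq[2] = 1-3 = -2 → [9, 1, -2, 5, 5, 1, 0, 3]
i=3: seq[3] = (-2)-5 = -7 → [9, 1, -2, -7, 5, 1, 0, 3]
i=4: seq[4] = (-7)-5 = -12 → [9, 1, -2, -7, -12, 1, 0, 3]
i=5: seq[5] = (-12)-1 = -13 → [9, 1, -2, -7, -12, -13, 0, 3]
i=6: seq[6] = (-13)-0 = -13 → [9, 1, -2, -7, -12, -13, -13, 3]
i=7: seq[7] = (-13)-3 = -16 → [9, 1, -2, -7, -12, -13, -13, -16]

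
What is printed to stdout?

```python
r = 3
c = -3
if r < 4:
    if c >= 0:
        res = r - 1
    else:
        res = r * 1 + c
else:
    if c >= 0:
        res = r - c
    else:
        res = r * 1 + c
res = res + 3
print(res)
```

r=3, c=-3
r < 4 is True; c >= 0 is False
→ res = r * 1 + c = 0
res = 0+3 = 3

3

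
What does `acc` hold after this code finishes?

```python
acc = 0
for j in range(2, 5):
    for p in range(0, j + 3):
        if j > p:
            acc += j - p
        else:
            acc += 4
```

j=2,p=0: 2>0, acc = 0+2 = 2
j=2,p=1: 2>1, acc = 2+1 = 3
j=2,p=2: not 2>2, acc = 3+4 = 7
j=2,p=3: not 2>3, acc = 7+4 = 11
j=2,p=4: not 2>4, acc = 11+4 = 15
j=3,p=0: 3>0, acc = 15+3 = 18
j=3,p=1: 3>1, acc = 18+2 = 20
j=3,p=2: 3>2, acc = 20+1 = 21
j=3,p=3: not 3>3, acc = 21+4 = 25
j=3,p=4: not 3>4, acc = 25+4 = 29
j=3,p=5: not 3>5, acc = 29+4 = 33
j=4,p=0: 4>0, acc = 33+4 = 37
j=4,p=1: 4>1, acc = 37+3 = 40
j=4,p=2: 4>2, acc = 40+2 = 42
j=4,p=3: 4>3, acc = 42+1 = 43
j=4,p=4: not 4>4, acc = 43+4 = 47
j=4,p=5: not 4>5, acc = 47+4 = 51
j=4,p=6: not 4>6, acc = 51+4 = 55

55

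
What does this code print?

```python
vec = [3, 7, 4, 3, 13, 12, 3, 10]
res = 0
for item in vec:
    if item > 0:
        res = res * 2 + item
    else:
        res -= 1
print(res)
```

item=3: >0, res = 0*2+3 = 3
item=7: >0, res = 3*2+7 = 13
item=4: >0, res = 13*2+4 = 30
item=3: >0, res = 30*2+3 = 63
item=13: >0, res = 63*2+13 = 139
item=12: >0, res = 139*2+12 = 290
item=3: >0, res = 290*2+3 = 583
item=10: >0, res = 583*2+10 = 1176

1176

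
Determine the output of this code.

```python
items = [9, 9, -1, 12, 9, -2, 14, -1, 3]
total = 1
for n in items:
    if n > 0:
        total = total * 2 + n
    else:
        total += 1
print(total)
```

681

n=9: >0, total = 1*2+9 = 11
n=9: >0, total = 11*2+9 = 31
n=-1: not >0, total = 31+1 = 32
n=12: >0, total = 32*2+12 = 76
n=9: >0, total = 76*2+9 = 161
n=-2: not >0, total = 161+1 = 162
n=14: >0, total = 162*2+14 = 338
n=-1: not >0, total = 338+1 = 339
n=3: >0, total = 339*2+3 = 681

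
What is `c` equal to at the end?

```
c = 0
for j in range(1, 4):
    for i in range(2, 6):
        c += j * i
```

84

j=1,i=2: c = 0+2 = 2
j=1,i=3: c = 2+3 = 5
j=1,i=4: c = 5+4 = 9
j=1,i=5: c = 9+5 = 14
j=2,i=2: c = 14+4 = 18
j=2,i=3: c = 18+6 = 24
j=2,i=4: c = 24+8 = 32
j=2,i=5: c = 32+10 = 42
j=3,i=2: c = 42+6 = 48
j=3,i=3: c = 48+9 = 57
j=3,i=4: c = 57+12 = 69
j=3,i=5: c = 69+15 = 84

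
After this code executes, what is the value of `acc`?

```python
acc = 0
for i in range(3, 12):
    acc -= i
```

i=3: acc = 0-3 = -3
i=4: acc = (-3)-4 = -7
i=5: acc = (-7)-5 = -12
i=6: acc = (-12)-6 = -18
i=7: acc = (-18)-7 = -25
i=8: acc = (-25)-8 = -33
i=9: acc = (-33)-9 = -42
i=10: acc = (-42)-10 = -52
i=11: acc = (-52)-11 = -63

-63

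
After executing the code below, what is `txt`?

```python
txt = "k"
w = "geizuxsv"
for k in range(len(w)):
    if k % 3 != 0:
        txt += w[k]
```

'keiuxv'

k=0: skip
k=1: add 'e' → 'ke'
k=2: add 'i' → 'kei'
k=3: skip
k=4: add 'u' → 'keiu'
k=5: add 'x' → 'keiux'
k=6: skip
k=7: add 'v' → 'keiuxv'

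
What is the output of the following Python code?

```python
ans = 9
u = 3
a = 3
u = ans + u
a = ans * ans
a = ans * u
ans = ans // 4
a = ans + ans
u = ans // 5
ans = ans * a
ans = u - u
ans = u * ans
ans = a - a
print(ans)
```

0

u = 9+3 = 12
a = 9*9 = 81
a = 9*12 = 108
ans = 9//4 = 2
a = 2+2 = 4
u = 2//5 = 0
ans = 2*4 = 8
ans = 0-0 = 0
ans = 0*0 = 0
ans = 4-4 = 0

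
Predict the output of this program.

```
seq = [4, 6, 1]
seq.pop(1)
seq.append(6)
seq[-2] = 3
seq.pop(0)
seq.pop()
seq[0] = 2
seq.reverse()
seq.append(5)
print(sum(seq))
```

pop(1) removes 6 → [4, 1]
append 6 → [4, 1, 6]
seq[-2] = 3 → [4, 3, 6]
pop(0) removes 4 → [3, 6]
pop() removes 6 → [3]
seq[0] = 2 → [2]
reverse → [2]
append 5 → [2, 5]
sum = 7

7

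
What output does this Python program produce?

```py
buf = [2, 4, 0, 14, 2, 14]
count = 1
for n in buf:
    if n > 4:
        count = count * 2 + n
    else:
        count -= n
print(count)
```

18

n=2: not >4, count = 1-2 = -1
n=4: not >4, count = (-1)-4 = -5
n=0: not >4, count = (-5)-0 = -5
n=14: >4, count = (-5)*2+14 = 4
n=2: not >4, count = 4-2 = 2
n=14: >4, count = 2*2+14 = 18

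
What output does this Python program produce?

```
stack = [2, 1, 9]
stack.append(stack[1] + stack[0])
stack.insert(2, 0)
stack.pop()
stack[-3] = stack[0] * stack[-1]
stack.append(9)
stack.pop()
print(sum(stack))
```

append stack[1]+stack[0] = 1+2 = 3 → [2, 1, 9, 3]
insert 0 at 2 → [2, 1, 0, 9, 3]
pop() removes 3 → [2, 1, 0, 9]
stack[-3] = stack[0]*stack[-1] = 2*9 = 18 → [2, 18, 0, 9]
append 9 → [2, 18, 0, 9, 9]
pop() removes 9 → [2, 18, 0, 9]
sum = 29

29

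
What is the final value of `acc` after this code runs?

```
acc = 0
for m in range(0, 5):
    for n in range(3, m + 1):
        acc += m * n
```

37

m=3,n=3: acc = 0+9 = 9
m=4,n=3: acc = 9+12 = 21
m=4,n=4: acc = 21+16 = 37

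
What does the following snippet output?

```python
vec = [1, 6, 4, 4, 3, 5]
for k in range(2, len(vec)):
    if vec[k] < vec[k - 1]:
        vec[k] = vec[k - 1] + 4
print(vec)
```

[1, 6, 10, 14, 18, 22]

k=2: 4<6, vec[2] = 6+4 = 10 → [1, 6, 10, 4, 3, 5]
k=3: 4<10, vec[3] = 10+4 = 14 → [1, 6, 10, 14, 3, 5]
k=4: 3<14, vec[4] = 14+4 = 18 → [1, 6, 10, 14, 18, 5]
k=5: 5<18, vec[5] = 18+4 = 22 → [1, 6, 10, 14, 18, 22]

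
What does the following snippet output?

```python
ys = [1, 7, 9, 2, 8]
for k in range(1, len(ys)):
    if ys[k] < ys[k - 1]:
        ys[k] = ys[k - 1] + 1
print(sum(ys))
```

k=1: 7>=1, unchanged → [1, 7, 9, 2, 8]
k=2: 9>=7, unchanged → [1, 7, 9, 2, 8]
k=3: 2<9, ys[3] = 9+1 = 10 → [1, 7, 9, 10, 8]
k=4: 8<10, ys[4] = 10+1 = 11 → [1, 7, 9, 10, 11]
sum = 38

38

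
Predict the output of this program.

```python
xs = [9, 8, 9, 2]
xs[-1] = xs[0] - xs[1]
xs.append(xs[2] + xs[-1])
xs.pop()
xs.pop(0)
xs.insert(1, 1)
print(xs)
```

xs[-1] = xs[0]-xs[1] = 9-8 = 1 → [9, 8, 9, 1]
append xs[2]+xs[-1] = 9+1 = 10 → [9, 8, 9, 1, 10]
pop() removes 10 → [9, 8, 9, 1]
pop(0) removes 9 → [8, 9, 1]
insert 1 at 1 → [8, 1, 9, 1]

[8, 1, 9, 1]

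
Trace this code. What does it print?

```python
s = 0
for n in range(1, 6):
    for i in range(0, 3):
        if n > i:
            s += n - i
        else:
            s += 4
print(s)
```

43

n=1,i=0: 1>0, s = 0+1 = 1
n=1,i=1: not 1>1, s = 1+4 = 5
n=1,i=2: not 1>2, s = 5+4 = 9
n=2,i=0: 2>0, s = 9+2 = 11
n=2,i=1: 2>1, s = 11+1 = 12
n=2,i=2: not 2>2, s = 12+4 = 16
n=3,i=0: 3>0, s = 16+3 = 19
n=3,i=1: 3>1, s = 19+2 = 21
n=3,i=2: 3>2, s = 21+1 = 22
n=4,i=0: 4>0, s = 22+4 = 26
n=4,i=1: 4>1, s = 26+3 = 29
n=4,i=2: 4>2, s = 29+2 = 31
n=5,i=0: 5>0, s = 31+5 = 36
n=5,i=1: 5>1, s = 36+4 = 40
n=5,i=2: 5>2, s = 40+3 = 43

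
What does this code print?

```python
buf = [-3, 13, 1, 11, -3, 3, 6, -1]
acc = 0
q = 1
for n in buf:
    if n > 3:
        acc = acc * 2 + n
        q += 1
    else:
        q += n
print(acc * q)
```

n=-3: not >3; q=-2
n=13: >3, acc = 0*2+13 = 13; q=-1
n=1: not >3; q=0
n=11: >3, acc = 13*2+11 = 37; q=1
n=-3: not >3; q=-2
n=3: not >3; q=1
n=6: >3, acc = 37*2+6 = 80; q=2
n=-1: not >3; q=1
acc*q = 80*1 = 80

80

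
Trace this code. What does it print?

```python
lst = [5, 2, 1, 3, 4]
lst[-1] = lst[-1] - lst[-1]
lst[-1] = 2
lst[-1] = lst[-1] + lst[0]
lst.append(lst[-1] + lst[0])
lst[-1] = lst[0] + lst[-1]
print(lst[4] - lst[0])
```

2

lst[-1] = lst[-1]-lst[-1] = 4-4 = 0 → [5, 2, 1, 3, 0]
lst[-1] = 2 → [5, 2, 1, 3, 2]
lst[-1] = lst[-1]+lst[0] = 2+5 = 7 → [5, 2, 1, 3, 7]
append lst[-1]+lst[0] = 7+5 = 12 → [5, 2, 1, 3, 7, 12]
lst[-1] = lst[0]+lst[-1] = 5+12 = 17 → [5, 2, 1, 3, 7, 17]
lst[4]-lst[0] = 7-5 = 2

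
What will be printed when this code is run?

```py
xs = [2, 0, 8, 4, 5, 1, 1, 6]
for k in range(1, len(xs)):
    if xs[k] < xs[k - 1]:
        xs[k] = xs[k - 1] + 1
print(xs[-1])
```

k=1: 0<2, xs[1] = 2+1 = 3 → [2, 3, 8, 4, 5, 1, 1, 6]
k=2: 8>=3, unchanged → [2, 3, 8, 4, 5, 1, 1, 6]
k=3: 4<8, xs[3] = 8+1 = 9 → [2, 3, 8, 9, 5, 1, 1, 6]
k=4: 5<9, xs[4] = 9+1 = 10 → [2, 3, 8, 9, 10, 1, 1, 6]
k=5: 1<10, xs[5] = 10+1 = 11 → [2, 3, 8, 9, 10, 11, 1, 6]
k=6: 1<11, xs[6] = 11+1 = 12 → [2, 3, 8, 9, 10, 11, 12, 6]
k=7: 6<12, xs[7] = 12+1 = 13 → [2, 3, 8, 9, 10, 11, 12, 13]

13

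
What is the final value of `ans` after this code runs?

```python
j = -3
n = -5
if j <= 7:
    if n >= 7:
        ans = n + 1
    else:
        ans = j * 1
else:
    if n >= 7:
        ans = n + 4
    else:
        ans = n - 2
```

j=-3, n=-5
j <= 7 is True; n >= 7 is False
→ ans = j * 1 = -3

-3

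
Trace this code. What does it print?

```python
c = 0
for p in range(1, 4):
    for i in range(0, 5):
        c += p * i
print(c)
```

60

p=1,i=0: c = 0+0 = 0
p=1,i=1: c = 0+1 = 1
p=1,i=2: c = 1+2 = 3
p=1,i=3: c = 3+3 = 6
p=1,i=4: c = 6+4 = 10
p=2,i=0: c = 10+0 = 10
p=2,i=1: c = 10+2 = 12
p=2,i=2: c = 12+4 = 16
p=2,i=3: c = 16+6 = 22
p=2,i=4: c = 22+8 = 30
p=3,i=0: c = 30+0 = 30
p=3,i=1: c = 30+3 = 33
p=3,i=2: c = 33+6 = 39
p=3,i=3: c = 39+9 = 48
p=3,i=4: c = 48+12 = 60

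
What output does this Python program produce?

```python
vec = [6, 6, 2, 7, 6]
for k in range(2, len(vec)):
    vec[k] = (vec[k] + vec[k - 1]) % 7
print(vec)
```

[6, 6, 1, 1, 0]

k=2: vec[2] = (2+6)%7 = 1 → [6, 6, 1, 7, 6]
k=3: vec[3] = (7+1)%7 = 1 → [6, 6, 1, 1, 6]
k=4: vec[4] = (6+1)%7 = 0 → [6, 6, 1, 1, 0]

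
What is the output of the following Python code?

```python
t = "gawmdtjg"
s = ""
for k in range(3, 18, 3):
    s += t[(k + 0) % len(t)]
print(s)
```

mjadg

k=3: add t[3]='m' → 'm'
k=6: add t[6]='j' → 'mj'
k=9: add t[1]='a' → 'mja'
k=12: add t[4]='d' → 'mjad'
k=15: add t[7]='g' → 'mjadg'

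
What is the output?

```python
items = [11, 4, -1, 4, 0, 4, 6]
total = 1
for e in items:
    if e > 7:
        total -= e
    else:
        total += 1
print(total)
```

-4

e=11: >7, total = 1-11 = -10
e=4: not >7, total = (-10)+1 = -9
e=-1: not >7, total = (-9)+1 = -8
e=4: not >7, total = (-8)+1 = -7
e=0: not >7, total = (-7)+1 = -6
e=4: not >7, total = (-6)+1 = -5
e=6: not >7, total = (-5)+1 = -4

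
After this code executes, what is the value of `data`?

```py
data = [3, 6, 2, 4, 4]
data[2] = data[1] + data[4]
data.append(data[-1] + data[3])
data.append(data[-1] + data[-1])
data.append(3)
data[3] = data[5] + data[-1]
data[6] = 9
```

[3, 6, 10, 11, 4, 8, 9, 3]

data[2] = data[1]+data[4] = 6+4 = 10 → [3, 6, 10, 4, 4]
append data[-1]+data[3] = 4+4 = 8 → [3, 6, 10, 4, 4, 8]
append data[-1]+data[-1] = 8+8 = 16 → [3, 6, 10, 4, 4, 8, 16]
append 3 → [3, 6, 10, 4, 4, 8, 16, 3]
data[3] = data[5]+data[-1] = 8+3 = 11 → [3, 6, 10, 11, 4, 8, 16, 3]
data[6] = 9 → [3, 6, 10, 11, 4, 8, 9, 3]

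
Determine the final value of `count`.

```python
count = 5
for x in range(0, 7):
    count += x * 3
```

x=0: count = 5+0*3 = 5
x=1: count = 5+1*3 = 8
x=2: count = 8+2*3 = 14
x=3: count = 14+3*3 = 23
x=4: count = 23+4*3 = 35
x=5: count = 35+5*3 = 50
x=6: count = 50+6*3 = 68

68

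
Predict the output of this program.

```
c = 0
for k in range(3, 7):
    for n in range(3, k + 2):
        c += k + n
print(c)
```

k=3,n=3: c = 0+6 = 6
k=3,n=4: c = 6+7 = 13
k=4,n=3: c = 13+7 = 20
k=4,n=4: c = 20+8 = 28
k=4,n=5: c = 28+9 = 37
k=5,n=3: c = 37+8 = 45
k=5,n=4: c = 45+9 = 54
k=5,n=5: c = 54+10 = 64
k=5,n=6: c = 64+11 = 75
k=6,n=3: c = 75+9 = 84
k=6,n=4: c = 84+10 = 94
k=6,n=5: c = 94+11 = 105
k=6,n=6: c = 105+12 = 117
k=6,n=7: c = 117+13 = 130

130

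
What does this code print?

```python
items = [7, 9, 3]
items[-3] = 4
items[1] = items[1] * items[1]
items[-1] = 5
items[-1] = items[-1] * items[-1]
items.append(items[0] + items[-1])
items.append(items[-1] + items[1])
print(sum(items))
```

items[-3] = 4 → [4, 9, 3]
items[1] = items[1]*items[1] = 9*9 = 81 → [4, 81, 3]
items[-1] = 5 → [4, 81, 5]
items[-1] = items[-1]*items[-1] = 5*5 = 25 → [4, 81, 25]
append items[0]+items[-1] = 4+25 = 29 → [4, 81, 25, 29]
append items[-1]+items[1] = 29+81 = 110 → [4, 81, 25, 29, 110]
sum = 249

249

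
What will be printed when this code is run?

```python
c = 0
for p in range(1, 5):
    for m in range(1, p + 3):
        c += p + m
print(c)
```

102

p=1,m=1: c = 0+2 = 2
p=1,m=2: c = 2+3 = 5
p=1,m=3: c = 5+4 = 9
p=2,m=1: c = 9+3 = 12
p=2,m=2: c = 12+4 = 16
p=2,m=3: c = 16+5 = 21
p=2,m=4: c = 21+6 = 27
p=3,m=1: c = 27+4 = 31
p=3,m=2: c = 31+5 = 36
p=3,m=3: c = 36+6 = 42
p=3,m=4: c = 42+7 = 49
p=3,m=5: c = 49+8 = 57
p=4,m=1: c = 57+5 = 62
p=4,m=2: c = 62+6 = 68
p=4,m=3: c = 68+7 = 75
p=4,m=4: c = 75+8 = 83
p=4,m=5: c = 83+9 = 92
p=4,m=6: c = 92+10 = 102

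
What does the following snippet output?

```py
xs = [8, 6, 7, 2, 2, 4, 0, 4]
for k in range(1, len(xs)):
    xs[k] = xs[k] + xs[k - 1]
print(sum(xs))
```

k=1: xs[1] = 6+8 = 14 → [8, 14, 7, 2, 2, 4, 0, 4]
k=2: xs[2] = 7+14 = 21 → [8, 14, 21, 2, 2, 4, 0, 4]
k=3: xs[3] = 2+21 = 23 → [8, 14, 21, 23, 2, 4, 0, 4]
k=4: xs[4] = 2+23 = 25 → [8, 14, 21, 23, 25, 4, 0, 4]
k=5: xs[5] = 4+25 = 29 → [8, 14, 21, 23, 25, 29, 0, 4]
k=6: xs[6] = 0+29 = 29 → [8, 14, 21, 23, 25, 29, 29, 4]
k=7: xs[7] = 4+29 = 33 → [8, 14, 21, 23, 25, 29, 29, 33]
sum = 182

182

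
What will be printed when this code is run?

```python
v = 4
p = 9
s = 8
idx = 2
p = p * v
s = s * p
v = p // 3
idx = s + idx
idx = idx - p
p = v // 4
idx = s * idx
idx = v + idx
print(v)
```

p = 9*4 = 36
s = 8*36 = 288
v = 36//3 = 12
idx = 288+2 = 290
idx = 290-36 = 254
p = 12//4 = 3
idx = 288*254 = 73152
idx = 12+73152 = 73164

12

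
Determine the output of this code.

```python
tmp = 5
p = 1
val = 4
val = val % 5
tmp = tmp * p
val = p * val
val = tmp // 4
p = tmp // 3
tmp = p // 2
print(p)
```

1

val = 4%5 = 4
tmp = 5*1 = 5
val = 1*4 = 4
val = 5//4 = 1
p = 5//3 = 1
tmp = 1//2 = 0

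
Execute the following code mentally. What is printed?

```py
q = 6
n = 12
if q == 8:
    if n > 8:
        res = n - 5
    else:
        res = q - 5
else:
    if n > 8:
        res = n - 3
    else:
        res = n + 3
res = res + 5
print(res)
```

q=6, n=12
q == 8 is False; n > 8 is True
→ res = n - 3 = 9
res = 9+5 = 14

14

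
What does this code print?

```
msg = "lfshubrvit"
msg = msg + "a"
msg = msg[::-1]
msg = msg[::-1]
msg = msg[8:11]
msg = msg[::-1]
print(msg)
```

ati

+ 'a' → 'lfshubrvita'
reverse → 'ativrbuhsfl'
reverse → 'lfshubrvita'
slice [8:11] → 'ita'
reverse → 'ati'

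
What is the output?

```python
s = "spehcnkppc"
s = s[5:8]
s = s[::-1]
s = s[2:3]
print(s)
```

slice [5:8] → 'nkp'
reverse → 'pkn'
slice [2:3] → 'n'

n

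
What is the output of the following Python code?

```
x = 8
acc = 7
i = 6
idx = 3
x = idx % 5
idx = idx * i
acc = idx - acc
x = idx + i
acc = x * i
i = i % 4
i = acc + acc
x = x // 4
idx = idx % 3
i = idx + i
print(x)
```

6

x = 3%5 = 3
idx = 3*6 = 18
acc = 18-7 = 11
x = 18+6 = 24
acc = 24*6 = 144
i = 6%4 = 2
i = 144+144 = 288
x = 24//4 = 6
idx = 18%3 = 0
i = 0+288 = 288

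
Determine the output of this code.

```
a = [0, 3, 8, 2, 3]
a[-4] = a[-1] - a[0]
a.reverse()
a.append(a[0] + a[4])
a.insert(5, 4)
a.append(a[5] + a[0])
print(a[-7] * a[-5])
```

a[-4] = a[-1]-a[0] = 3-0 = 3 → [0, 3, 8, 2, 3]
reverse → [3, 2, 8, 3, 0]
append a[0]+a[4] = 3+0 = 3 → [3, 2, 8, 3, 0, 3]
insert 4 at 5 → [3, 2, 8, 3, 0, 4, 3]
append a[5]+a[0] = 4+3 = 7 → [3, 2, 8, 3, 0, 4, 3, 7]
a[-7]*a[-5] = 2*3 = 6

6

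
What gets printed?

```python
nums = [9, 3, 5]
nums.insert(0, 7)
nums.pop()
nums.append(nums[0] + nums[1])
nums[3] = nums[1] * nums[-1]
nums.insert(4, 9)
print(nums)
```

insert 7 at 0 → [7, 9, 3, 5]
pop() removes 5 → [7, 9, 3]
append nums[0]+nums[1] = 7+9 = 16 → [7, 9, 3, 16]
nums[3] = nums[1]*nums[-1] = 9*16 = 144 → [7, 9, 3, 144]
insert 9 at 4 → [7, 9, 3, 144, 9]

[7, 9, 3, 144, 9]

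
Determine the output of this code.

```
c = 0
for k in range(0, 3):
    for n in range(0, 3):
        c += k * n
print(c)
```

9

k=0,n=0: c = 0+0 = 0
k=0,n=1: c = 0+0 = 0
k=0,n=2: c = 0+0 = 0
k=1,n=0: c = 0+0 = 0
k=1,n=1: c = 0+1 = 1
k=1,n=2: c = 1+2 = 3
k=2,n=0: c = 3+0 = 3
k=2,n=1: c = 3+2 = 5
k=2,n=2: c = 5+4 = 9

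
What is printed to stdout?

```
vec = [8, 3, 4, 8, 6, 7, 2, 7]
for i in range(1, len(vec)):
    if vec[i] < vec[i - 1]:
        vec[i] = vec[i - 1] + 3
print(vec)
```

i=1: 3<8, vec[1] = 8+3 = 11 → [8, 11, 4, 8, 6, 7, 2, 7]
i=2: 4<11, vec[2] = 11+3 = 14 → [8, 11, 14, 8, 6, 7, 2, 7]
i=3: 8<14, vec[3] = 14+3 = 17 → [8, 11, 14, 17, 6, 7, 2, 7]
i=4: 6<17, vec[4] = 17+3 = 20 → [8, 11, 14, 17, 20, 7, 2, 7]
i=5: 7<20, vec[5] = 20+3 = 23 → [8, 11, 14, 17, 20, 23, 2, 7]
i=6: 2<23, vec[6] = 23+3 = 26 → [8, 11, 14, 17, 20, 23, 26, 7]
i=7: 7<26, vec[7] = 26+3 = 29 → [8, 11, 14, 17, 20, 23, 26, 29]

[8, 11, 14, 17, 20, 23, 26, 29]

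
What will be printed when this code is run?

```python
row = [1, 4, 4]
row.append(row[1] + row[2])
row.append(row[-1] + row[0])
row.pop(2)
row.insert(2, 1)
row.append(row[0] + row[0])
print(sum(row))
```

append row[1]+row[2] = 4+4 = 8 → [1, 4, 4, 8]
append row[-1]+row[0] = 8+1 = 9 → [1, 4, 4, 8, 9]
pop(2) removes 4 → [1, 4, 8, 9]
insert 1 at 2 → [1, 4, 1, 8, 9]
append row[0]+row[0] = 1+1 = 2 → [1, 4, 1, 8, 9, 2]
sum = 25

25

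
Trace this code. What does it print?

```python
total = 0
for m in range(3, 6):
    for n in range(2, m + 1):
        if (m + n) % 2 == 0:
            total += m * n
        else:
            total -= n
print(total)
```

62

m=3,n=2: odd sum, total = 0-2 = -2
m=3,n=3: even sum, total = (-2)+9 = 7
m=4,n=2: even sum, total = 7+8 = 15
m=4,n=3: odd sum, total = 15-3 = 12
m=4,n=4: even sum, total = 12+16 = 28
m=5,n=2: odd sum, total = 28-2 = 26
m=5,n=3: even sum, total = 26+15 = 41
m=5,n=4: odd sum, total = 41-4 = 37
m=5,n=5: even sum, total = 37+25 = 62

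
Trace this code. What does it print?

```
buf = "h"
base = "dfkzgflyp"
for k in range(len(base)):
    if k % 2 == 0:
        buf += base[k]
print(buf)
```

k=0: add 'd' → 'hd'
k=1: skip
k=2: add 'k' → 'hdk'
k=3: skip
k=4: add 'g' → 'hdkg'
k=5: skip
k=6: add 'l' → 'hdkgl'
k=7: skip
k=8: add 'p' → 'hdkglp'

hdkglp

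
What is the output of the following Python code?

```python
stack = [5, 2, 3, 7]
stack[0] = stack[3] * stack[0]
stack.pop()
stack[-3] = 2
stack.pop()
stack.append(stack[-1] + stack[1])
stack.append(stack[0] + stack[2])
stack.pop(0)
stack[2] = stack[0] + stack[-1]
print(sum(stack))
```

stack[0] = stack[3]*stack[0] = 7*5 = 35 → [35, 2, 3, 7]
pop() removes 7 → [35, 2, 3]
stack[-3] = 2 → [2, 2, 3]
pop() removes 3 → [2, 2]
append stack[-1]+stack[1] = 2+2 = 4 → [2, 2, 4]
append stack[0]+stack[2] = 2+4 = 6 → [2, 2, 4, 6]
pop(0) removes 2 → [2, 4, 6]
stack[2] = stack[0]+stack[-1] = 2+6 = 8 → [2, 4, 8]
sum = 14

14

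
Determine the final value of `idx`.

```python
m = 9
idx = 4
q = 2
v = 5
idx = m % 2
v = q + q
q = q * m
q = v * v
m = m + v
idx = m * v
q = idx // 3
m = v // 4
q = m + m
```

idx = 9%2 = 1
v = 2+2 = 4
q = 2*9 = 18
q = 4*4 = 16
m = 9+4 = 13
idx = 13*4 = 52
q = 52//3 = 17
m = 4//4 = 1
q = 1+1 = 2

52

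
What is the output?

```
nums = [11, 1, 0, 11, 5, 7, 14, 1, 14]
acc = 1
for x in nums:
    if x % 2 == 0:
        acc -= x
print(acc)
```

x=11: not even
x=1: not even
x=0: even, acc = 1-0 = 1
x=11: not even
x=5: not even
x=7: not even
x=14: even, acc = 1-14 = -13
x=1: not even
x=14: even, acc = (-13)-14 = -27

-27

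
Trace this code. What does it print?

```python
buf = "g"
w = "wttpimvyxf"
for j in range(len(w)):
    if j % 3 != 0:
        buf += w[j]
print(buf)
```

j=0: skip
j=1: add 't' → 'gt'
j=2: add 't' → 'gtt'
j=3: skip
j=4: add 'i' → 'gtti'
j=5: add 'm' → 'gttim'
j=6: skip
j=7: add 'y' → 'gttimy'
j=8: add 'x' → 'gttimyx'
j=9: skip

gttimyx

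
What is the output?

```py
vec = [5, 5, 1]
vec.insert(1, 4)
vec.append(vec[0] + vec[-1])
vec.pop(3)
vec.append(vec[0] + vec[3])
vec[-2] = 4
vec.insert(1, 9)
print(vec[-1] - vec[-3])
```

6

insert 4 at 1 → [5, 4, 5, 1]
append vec[0]+vec[-1] = 5+1 = 6 → [5, 4, 5, 1, 6]
pop(3) removes 1 → [5, 4, 5, 6]
append vec[0]+vec[3] = 5+6 = 11 → [5, 4, 5, 6, 11]
vec[-2] = 4 → [5, 4, 5, 4, 11]
insert 9 at 1 → [5, 9, 4, 5, 4, 11]
vec[-1]-vec[-3] = 11-5 = 6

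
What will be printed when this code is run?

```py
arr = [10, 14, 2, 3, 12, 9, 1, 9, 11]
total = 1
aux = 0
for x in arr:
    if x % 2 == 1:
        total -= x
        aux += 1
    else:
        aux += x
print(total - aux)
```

-75

x=10: not odd; aux=10
x=14: not odd; aux=24
x=2: not odd; aux=26
x=3: odd, total = 1-3 = -2; aux=27
x=12: not odd; aux=39
x=9: odd, total = (-2)-9 = -11; aux=40
x=1: odd, total = (-11)-1 = -12; aux=41
x=9: odd, total = (-12)-9 = -21; aux=42
x=11: odd, total = (-21)-11 = -32; aux=43
total-aux = (-32)-43 = -75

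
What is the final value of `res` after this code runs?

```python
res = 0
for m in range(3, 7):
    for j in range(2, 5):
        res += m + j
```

90

m=3,j=2: res = 0+5 = 5
m=3,j=3: res = 5+6 = 11
m=3,j=4: res = 11+7 = 18
m=4,j=2: res = 18+6 = 24
m=4,j=3: res = 24+7 = 31
m=4,j=4: res = 31+8 = 39
m=5,j=2: res = 39+7 = 46
m=5,j=3: res = 46+8 = 54
m=5,j=4: res = 54+9 = 63
m=6,j=2: res = 63+8 = 71
m=6,j=3: res = 71+9 = 80
m=6,j=4: res = 80+10 = 90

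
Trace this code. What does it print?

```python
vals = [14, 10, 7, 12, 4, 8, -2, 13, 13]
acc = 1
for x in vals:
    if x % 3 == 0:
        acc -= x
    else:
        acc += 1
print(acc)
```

x=14: not %3==0, acc = 1+1 = 2
x=10: not %3==0, acc = 2+1 = 3
x=7: not %3==0, acc = 3+1 = 4
x=12: %3==0, acc = 4-12 = -8
x=4: not %3==0, acc = (-8)+1 = -7
x=8: not %3==0, acc = (-7)+1 = -6
x=-2: not %3==0, acc = (-6)+1 = -5
x=13: not %3==0, acc = (-5)+1 = -4
x=13: not %3==0, acc = (-4)+1 = -3

-3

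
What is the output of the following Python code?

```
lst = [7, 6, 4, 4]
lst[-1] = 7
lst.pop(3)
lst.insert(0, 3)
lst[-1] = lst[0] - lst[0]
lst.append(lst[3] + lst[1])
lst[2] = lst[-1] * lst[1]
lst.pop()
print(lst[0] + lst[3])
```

3

lst[-1] = 7 → [7, 6, 4, 7]
pop(3) removes 7 → [7, 6, 4]
insert 3 at 0 → [3, 7, 6, 4]
lst[-1] = lst[0]-lst[0] = 3-3 = 0 → [3, 7, 6, 0]
append lst[3]+lst[1] = 0+7 = 7 → [3, 7, 6, 0, 7]
lst[2] = lst[-1]*lst[1] = 7*7 = 49 → [3, 7, 49, 0, 7]
pop() removes 7 → [3, 7, 49, 0]
lst[0]+lst[3] = 3+0 = 3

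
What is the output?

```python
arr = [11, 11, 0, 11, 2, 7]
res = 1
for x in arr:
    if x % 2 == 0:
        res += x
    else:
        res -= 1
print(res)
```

x=11: not even, res = 1-1 = 0
x=11: not even, res = 0-1 = -1
x=0: even, res = (-1)+0 = -1
x=11: not even, res = (-1)-1 = -2
x=2: even, res = (-2)+2 = 0
x=7: not even, res = 0-1 = -1

-1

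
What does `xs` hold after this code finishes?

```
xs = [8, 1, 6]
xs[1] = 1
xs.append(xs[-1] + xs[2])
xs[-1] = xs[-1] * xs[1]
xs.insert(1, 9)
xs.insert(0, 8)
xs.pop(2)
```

xs[1] = 1 → [8, 1, 6]
append xs[-1]+xs[2] = 6+6 = 12 → [8, 1, 6, 12]
xs[-1] = xs[-1]*xs[1] = 12*1 = 12 → [8, 1, 6, 12]
insert 9 at 1 → [8, 9, 1, 6, 12]
insert 8 at 0 → [8, 8, 9, 1, 6, 12]
pop(2) removes 9 → [8, 8, 1, 6, 12]

[8, 8, 1, 6, 12]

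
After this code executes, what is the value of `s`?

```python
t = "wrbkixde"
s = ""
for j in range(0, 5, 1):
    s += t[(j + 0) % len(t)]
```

j=0: add t[0]='w' → 'w'
j=1: add t[1]='r' → 'wr'
j=2: add t[2]='b' → 'wrb'
j=3: add t[3]='k' → 'wrbk'
j=4: add t[4]='i' → 'wrbki'

'wrbki'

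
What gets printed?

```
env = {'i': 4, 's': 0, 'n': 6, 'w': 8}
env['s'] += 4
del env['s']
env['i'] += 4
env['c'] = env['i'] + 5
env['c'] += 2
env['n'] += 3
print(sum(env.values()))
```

40

env['s'] = 0+4 = 4 → {'i': 4, 's': 4, 'n': 6, 'w': 8}
del 's' → {'i': 4, 'n': 6, 'w': 8}
env['i'] = 4+4 = 8 → {'i': 8, 'n': 6, 'w': 8}
env['c'] = env['i']+5 = 13 → {'i': 8, 'n': 6, 'w': 8, 'c': 13}
env['c'] = 13+2 = 15 → {'i': 8, 'n': 6, 'w': 8, 'c': 15}
env['n'] = 6+3 = 9 → {'i': 8, 'n': 9, 'w': 8, 'c': 15}
sum of values = 40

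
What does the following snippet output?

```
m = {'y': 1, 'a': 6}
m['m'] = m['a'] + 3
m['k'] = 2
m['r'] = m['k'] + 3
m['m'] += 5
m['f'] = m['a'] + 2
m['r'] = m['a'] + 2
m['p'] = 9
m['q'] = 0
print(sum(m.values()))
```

48

m['m'] = m['a']+3 = 9 → {'y': 1, 'a': 6, 'm': 9}
m['k'] = 2 → {'y': 1, 'a': 6, 'm': 9, 'k': 2}
m['r'] = m['k']+3 = 5 → {'y': 1, 'a': 6, 'm': 9, 'k': 2, 'r': 5}
m['m'] = 9+5 = 14 → {'y': 1, 'a': 6, 'm': 14, 'k': 2, 'r': 5}
m['f'] = m['a']+2 = 8 → {'y': 1, 'a': 6, 'm': 14, 'k': 2, 'r': 5, 'f': 8}
m['r'] = m['a']+2 = 8 → {'y': 1, 'a': 6, 'm': 14, 'k': 2, 'r': 8, 'f': 8}
m['p'] = 9 → {'y': 1, 'a': 6, 'm': 14, 'k': 2, 'r': 8, 'f': 8, 'p': 9}
m['q'] = 0 → {'y': 1, 'a': 6, 'm': 14, 'k': 2, 'r': 8, 'f': 8, 'p': 9, 'q': 0}
sum of values = 48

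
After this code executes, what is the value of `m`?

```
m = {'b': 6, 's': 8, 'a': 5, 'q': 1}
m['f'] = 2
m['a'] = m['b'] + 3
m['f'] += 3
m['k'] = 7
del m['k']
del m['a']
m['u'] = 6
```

m['f'] = 2 → {'b': 6, 's': 8, 'a': 5, 'q': 1, 'f': 2}
m['a'] = m['b']+3 = 9 → {'b': 6, 's': 8, 'a': 9, 'q': 1, 'f': 2}
m['f'] = 2+3 = 5 → {'b': 6, 's': 8, 'a': 9, 'q': 1, 'f': 5}
m['k'] = 7 → {'b': 6, 's': 8, 'a': 9, 'q': 1, 'f': 5, 'k': 7}
del 'k' → {'b': 6, 's': 8, 'a': 9, 'q': 1, 'f': 5}
del 'a' → {'b': 6, 's': 8, 'q': 1, 'f': 5}
m['u'] = 6 → {'b': 6, 's': 8, 'q': 1, 'f': 5, 'u': 6}

{'b': 6, 's': 8, 'q': 1, 'f': 5, 'u': 6}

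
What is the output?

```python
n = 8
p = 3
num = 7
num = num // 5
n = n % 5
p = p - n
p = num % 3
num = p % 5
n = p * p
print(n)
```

num = 7//5 = 1
n = 8%5 = 3
p = 3-3 = 0
p = 1%3 = 1
num = 1%5 = 1
n = 1*1 = 1

1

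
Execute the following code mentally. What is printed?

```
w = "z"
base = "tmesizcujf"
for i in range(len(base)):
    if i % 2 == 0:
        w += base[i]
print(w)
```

zteicj

i=0: add 't' → 'zt'
i=1: skip
i=2: add 'e' → 'zte'
i=3: skip
i=4: add 'i' → 'ztei'
i=5: skip
i=6: add 'c' → 'zteic'
i=7: skip
i=8: add 'j' → 'zteicj'
i=9: skip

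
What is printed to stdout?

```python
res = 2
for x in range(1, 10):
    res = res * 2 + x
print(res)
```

x=1: res = 2*2+1 = 5
x=2: res = 5*2+2 = 12
x=3: res = 12*2+3 = 27
x=4: res = 27*2+4 = 58
x=5: res = 58*2+5 = 121
x=6: res = 121*2+6 = 248
x=7: res = 248*2+7 = 503
x=8: res = 503*2+8 = 1014
x=9: res = 1014*2+9 = 2037

2037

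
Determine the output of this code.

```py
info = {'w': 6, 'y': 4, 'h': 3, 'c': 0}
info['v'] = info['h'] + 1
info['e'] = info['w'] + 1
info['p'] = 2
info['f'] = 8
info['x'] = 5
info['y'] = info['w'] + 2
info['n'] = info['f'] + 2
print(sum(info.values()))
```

info['v'] = info['h']+1 = 4 → {'w': 6, 'y': 4, 'h': 3, 'c': 0, 'v': 4}
info['e'] = info['w']+1 = 7 → {'w': 6, 'y': 4, 'h': 3, 'c': 0, 'v': 4, 'e': 7}
info['p'] = 2 → {'w': 6, 'y': 4, 'h': 3, 'c': 0, 'v': 4, 'e': 7, 'p': 2}
info['f'] = 8 → {'w': 6, 'y': 4, 'h': 3, 'c': 0, 'v': 4, 'e': 7, 'p': 2, 'f': 8}
info['x'] = 5 → {'w': 6, 'y': 4, 'h': 3, 'c': 0, 'v': 4, 'e': 7, 'p': 2, 'f': 8, 'x': 5}
info['y'] = info['w']+2 = 8 → {'w': 6, 'y': 8, 'h': 3, 'c': 0, 'v': 4, 'e': 7, 'p': 2, 'f': 8, 'x': 5}
info['n'] = info['f']+2 = 10 → {'w': 6, 'y': 8, 'h': 3, 'c': 0, 'v': 4, 'e': 7, 'p': 2, 'f': 8, 'x': 5, 'n': 10}
sum of values = 53

53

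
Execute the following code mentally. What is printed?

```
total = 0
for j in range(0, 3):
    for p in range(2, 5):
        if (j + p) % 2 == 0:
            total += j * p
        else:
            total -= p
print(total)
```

j=0,p=2: even sum, total = 0+0 = 0
j=0,p=3: odd sum, total = 0-3 = -3
j=0,p=4: even sum, total = (-3)+0 = -3
j=1,p=2: odd sum, total = (-3)-2 = -5
j=1,p=3: even sum, total = (-5)+3 = -2
j=1,p=4: odd sum, total = (-2)-4 = -6
j=2,p=2: even sum, total = (-6)+4 = -2
j=2,p=3: odd sum, total = (-2)-3 = -5
j=2,p=4: even sum, total = (-5)+8 = 3

3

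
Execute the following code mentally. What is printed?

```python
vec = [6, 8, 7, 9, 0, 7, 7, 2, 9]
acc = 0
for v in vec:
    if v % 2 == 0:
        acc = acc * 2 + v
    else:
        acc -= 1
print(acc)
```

v=6: even, acc = 0*2+6 = 6
v=8: even, acc = 6*2+8 = 20
v=7: not even, acc = 20-1 = 19
v=9: not even, acc = 19-1 = 18
v=0: even, acc = 18*2+0 = 36
v=7: not even, acc = 36-1 = 35
v=7: not even, acc = 35-1 = 34
v=2: even, acc = 34*2+2 = 70
v=9: not even, acc = 70-1 = 69

69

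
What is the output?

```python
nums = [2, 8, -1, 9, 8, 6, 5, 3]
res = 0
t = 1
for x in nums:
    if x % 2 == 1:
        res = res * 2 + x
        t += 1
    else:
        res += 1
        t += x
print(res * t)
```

x=2: not odd, res = 0+1 = 1; t=3
x=8: not odd, res = 1+1 = 2; t=11
x=-1: odd, res = 2*2+(-1) = 3; t=12
x=9: odd, res = 3*2+9 = 15; t=13
x=8: not odd, res = 15+1 = 16; t=21
x=6: not odd, res = 16+1 = 17; t=27
x=5: odd, res = 17*2+5 = 39; t=28
x=3: odd, res = 39*2+3 = 81; t=29
res*t = 81*29 = 2349

2349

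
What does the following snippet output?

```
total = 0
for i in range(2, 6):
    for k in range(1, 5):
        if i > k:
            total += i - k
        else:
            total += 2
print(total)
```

i=2,k=1: 2>1, total = 0+1 = 1
i=2,k=2: not 2>2, total = 1+2 = 3
i=2,k=3: not 2>3, total = 3+2 = 5
i=2,k=4: not 2>4, total = 5+2 = 7
i=3,k=1: 3>1, total = 7+2 = 9
i=3,k=2: 3>2, total = 9+1 = 10
i=3,k=3: not 3>3, total = 10+2 = 12
i=3,k=4: not 3>4, total = 12+2 = 14
i=4,k=1: 4>1, total = 14+3 = 17
i=4,k=2: 4>2, total = 17+2 = 19
i=4,k=3: 4>3, total = 19+1 = 20
i=4,k=4: not 4>4, total = 20+2 = 22
i=5,k=1: 5>1, total = 22+4 = 26
i=5,k=2: 5>2, total = 26+3 = 29
i=5,k=3: 5>3, total = 29+2 = 31
i=5,k=4: 5>4, total = 31+1 = 32

32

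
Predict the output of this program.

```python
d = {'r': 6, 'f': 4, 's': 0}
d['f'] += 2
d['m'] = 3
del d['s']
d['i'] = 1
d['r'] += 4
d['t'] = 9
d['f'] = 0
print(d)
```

{'r': 10, 'f': 0, 'm': 3, 'i': 1, 't': 9}

d['f'] = 4+2 = 6 → {'r': 6, 'f': 6, 's': 0}
d['m'] = 3 → {'r': 6, 'f': 6, 's': 0, 'm': 3}
del 's' → {'r': 6, 'f': 6, 'm': 3}
d['i'] = 1 → {'r': 6, 'f': 6, 'm': 3, 'i': 1}
d['r'] = 6+4 = 10 → {'r': 10, 'f': 6, 'm': 3, 'i': 1}
d['t'] = 9 → {'r': 10, 'f': 6, 'm': 3, 'i': 1, 't': 9}
d['f'] = 0 → {'r': 10, 'f': 0, 'm': 3, 'i': 1, 't': 9}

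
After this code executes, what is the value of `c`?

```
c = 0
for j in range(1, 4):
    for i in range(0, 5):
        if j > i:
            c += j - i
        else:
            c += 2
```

j=1,i=0: 1>0, c = 0+1 = 1
j=1,i=1: not 1>1, c = 1+2 = 3
j=1,i=2: not 1>2, c = 3+2 = 5
j=1,i=3: not 1>3, c = 5+2 = 7
j=1,i=4: not 1>4, c = 7+2 = 9
j=2,i=0: 2>0, c = 9+2 = 11
j=2,i=1: 2>1, c = 11+1 = 12
j=2,i=2: not 2>2, c = 12+2 = 14
j=2,i=3: not 2>3, c = 14+2 = 16
j=2,i=4: not 2>4, c = 16+2 = 18
j=3,i=0: 3>0, c = 18+3 = 21
j=3,i=1: 3>1, c = 21+2 = 23
j=3,i=2: 3>2, c = 23+1 = 24
j=3,i=3: not 3>3, c = 24+2 = 26
j=3,i=4: not 3>4, c = 26+2 = 28

28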